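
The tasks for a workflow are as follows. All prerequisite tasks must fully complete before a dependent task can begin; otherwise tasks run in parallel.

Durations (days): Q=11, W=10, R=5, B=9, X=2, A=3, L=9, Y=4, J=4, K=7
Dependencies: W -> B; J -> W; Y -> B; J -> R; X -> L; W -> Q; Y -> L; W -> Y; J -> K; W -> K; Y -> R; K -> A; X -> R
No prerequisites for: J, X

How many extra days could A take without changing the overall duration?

3

J→W→Y→L = 4+10+4+9 = 27 sets the makespan at 27 days.
The longest chain containing A totals 24 days.
So A can slip 27 − 24 = 3 days.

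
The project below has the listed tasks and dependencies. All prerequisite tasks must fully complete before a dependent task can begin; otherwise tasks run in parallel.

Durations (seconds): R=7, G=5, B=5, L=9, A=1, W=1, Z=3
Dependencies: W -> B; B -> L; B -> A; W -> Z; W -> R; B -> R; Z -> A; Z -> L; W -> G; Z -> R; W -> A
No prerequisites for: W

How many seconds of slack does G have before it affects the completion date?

The longest chain is W→B→L = 1+5+9 = 15; overall finish 15 seconds.
Longest path through G: 6 seconds (earliest finish 6, latest finish 15).
Float = 15 − 6 = 9.

9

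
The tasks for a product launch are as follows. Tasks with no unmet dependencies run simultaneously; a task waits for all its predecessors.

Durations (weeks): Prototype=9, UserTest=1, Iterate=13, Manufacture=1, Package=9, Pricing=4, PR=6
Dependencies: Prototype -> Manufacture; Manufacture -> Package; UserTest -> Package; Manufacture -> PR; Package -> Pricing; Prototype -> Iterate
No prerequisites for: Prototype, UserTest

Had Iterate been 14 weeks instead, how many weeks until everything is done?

Baseline: Prototype→Manufacture→Package→Pricing = 9+1+9+4 = 23 → 23 weeks.
Iterate is off the critical path — its longest chain is 22 weeks, giving 1 of slack.
The binding chain switches to Prototype→Iterate = 9+14 = 23; finish 23 weeks.

23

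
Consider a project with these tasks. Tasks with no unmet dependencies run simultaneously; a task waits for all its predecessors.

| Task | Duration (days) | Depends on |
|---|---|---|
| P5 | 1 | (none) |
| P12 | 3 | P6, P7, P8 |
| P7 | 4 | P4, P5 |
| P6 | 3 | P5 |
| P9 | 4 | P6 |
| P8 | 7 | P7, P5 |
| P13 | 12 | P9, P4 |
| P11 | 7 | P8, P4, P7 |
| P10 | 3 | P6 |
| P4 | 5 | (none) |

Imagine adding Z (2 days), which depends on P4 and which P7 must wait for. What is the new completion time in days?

25

Originally the project takes 23 days.
With Z inserted, P7 now waits for max(P4, P5, Z).
New critical path: P4→Z→P7→P8→P11 = 5+2+4+7+7 = 25 ⇒ 25 days.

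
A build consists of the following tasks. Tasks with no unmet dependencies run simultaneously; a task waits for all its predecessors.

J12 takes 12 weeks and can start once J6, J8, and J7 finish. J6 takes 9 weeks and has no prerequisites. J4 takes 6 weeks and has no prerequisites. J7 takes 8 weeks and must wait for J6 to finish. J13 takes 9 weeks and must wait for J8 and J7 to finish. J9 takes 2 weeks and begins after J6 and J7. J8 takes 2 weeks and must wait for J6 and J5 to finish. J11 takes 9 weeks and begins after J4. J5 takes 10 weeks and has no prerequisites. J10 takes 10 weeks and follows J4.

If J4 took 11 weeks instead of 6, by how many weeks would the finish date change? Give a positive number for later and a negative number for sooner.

0

The binding path is J6→J7→J12 = 9+8+12 = 29; finish at 29 weeks.
J4 is off the critical path — its longest chain is 16 weeks, giving 13 of slack.
The critical path is still J6→J7→J12; finish is now 29 weeks.
Change in finish: 29 − 29 = +0 weeks.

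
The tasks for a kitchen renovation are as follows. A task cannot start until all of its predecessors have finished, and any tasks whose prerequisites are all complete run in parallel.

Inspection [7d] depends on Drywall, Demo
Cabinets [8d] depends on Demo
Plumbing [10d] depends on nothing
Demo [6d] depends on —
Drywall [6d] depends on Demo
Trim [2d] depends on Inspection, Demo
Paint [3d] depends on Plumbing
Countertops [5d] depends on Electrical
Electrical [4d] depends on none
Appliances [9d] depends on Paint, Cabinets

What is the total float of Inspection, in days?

2

The longest chain is Demo→Cabinets→Appliances = 6+8+9 = 23; overall finish 23 days.
Inspection finishes as early as 19 and must finish by 21.
Slack of Inspection = 14 − 12 = 2 days.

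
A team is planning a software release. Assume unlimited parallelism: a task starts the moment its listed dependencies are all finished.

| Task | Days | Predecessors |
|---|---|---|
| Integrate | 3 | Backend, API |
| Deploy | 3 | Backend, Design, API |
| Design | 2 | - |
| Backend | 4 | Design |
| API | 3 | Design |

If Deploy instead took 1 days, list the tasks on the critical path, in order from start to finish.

Design, Backend, Integrate

The binding path is Design→Backend→Deploy = 2+4+3 = 9; finish at 9 days.
Deploy is on the critical path; changing it to 1 makes that path 7 days.
Now Design→Backend→Integrate = 2+4+3 = 9 is longest, so the finish becomes 9 days.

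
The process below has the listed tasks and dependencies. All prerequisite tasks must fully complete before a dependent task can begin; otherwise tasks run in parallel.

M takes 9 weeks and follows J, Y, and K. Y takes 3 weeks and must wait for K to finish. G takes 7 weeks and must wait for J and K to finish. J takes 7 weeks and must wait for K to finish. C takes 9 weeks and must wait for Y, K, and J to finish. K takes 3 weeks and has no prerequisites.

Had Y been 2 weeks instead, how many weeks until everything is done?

As given, the longest chain is K→J→M = 3+7+9 = 19, so the finish is 19 weeks.
Y has 4 weeks of float (longest path through it is 15).
The critical path is still K→J→M; finish is now 19 weeks.

19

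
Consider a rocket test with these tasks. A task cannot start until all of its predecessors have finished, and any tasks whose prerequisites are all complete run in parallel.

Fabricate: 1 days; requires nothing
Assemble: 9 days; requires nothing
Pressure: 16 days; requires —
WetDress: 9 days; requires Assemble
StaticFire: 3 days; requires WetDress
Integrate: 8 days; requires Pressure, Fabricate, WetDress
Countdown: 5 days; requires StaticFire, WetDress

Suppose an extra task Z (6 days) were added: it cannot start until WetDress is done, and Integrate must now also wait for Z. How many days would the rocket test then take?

Originally the rocket test takes 26 days.
With Z inserted, Integrate now waits for max(Pressure, Fabricate, WetDress, Z).
New critical path: Assemble→WetDress→Z→Integrate = 9+9+6+8 = 32 ⇒ 32 days.

32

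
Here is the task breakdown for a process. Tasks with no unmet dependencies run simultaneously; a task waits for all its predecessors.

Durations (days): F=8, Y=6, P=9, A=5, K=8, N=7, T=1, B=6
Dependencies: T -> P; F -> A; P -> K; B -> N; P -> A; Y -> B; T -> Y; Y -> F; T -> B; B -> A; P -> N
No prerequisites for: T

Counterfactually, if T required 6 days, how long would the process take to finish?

25

Actual critical path: T→Y→F→A = 1+6+8+5 = 20 ⇒ 20 days.
T is on the critical path; changing it to 6 makes that path 25 days.
That remains the longest chain; total 25 days.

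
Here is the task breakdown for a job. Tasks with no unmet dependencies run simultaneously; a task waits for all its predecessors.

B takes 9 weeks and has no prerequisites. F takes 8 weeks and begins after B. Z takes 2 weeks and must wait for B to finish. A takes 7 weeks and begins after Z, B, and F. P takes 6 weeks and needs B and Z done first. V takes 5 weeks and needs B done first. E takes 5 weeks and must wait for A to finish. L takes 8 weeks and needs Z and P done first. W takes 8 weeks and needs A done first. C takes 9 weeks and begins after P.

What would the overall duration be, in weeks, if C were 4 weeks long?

The binding path is B→F→A→W = 9+8+7+8 = 32; finish at 32 weeks.
C has 6 weeks of float (longest path through it is 26).
No other chain overtakes it, so the finish is 32 weeks.

32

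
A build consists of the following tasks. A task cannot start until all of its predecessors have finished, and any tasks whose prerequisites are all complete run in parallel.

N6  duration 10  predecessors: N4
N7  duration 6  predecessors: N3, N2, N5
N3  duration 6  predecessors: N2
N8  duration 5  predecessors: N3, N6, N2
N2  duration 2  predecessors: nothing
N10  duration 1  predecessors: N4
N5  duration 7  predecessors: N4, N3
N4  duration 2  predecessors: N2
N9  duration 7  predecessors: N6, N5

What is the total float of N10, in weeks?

17

N2→N3→N5→N9 = 2+6+7+7 = 22 sets the makespan at 22 weeks.
The longest chain containing N10 totals 5 weeks.
Slack of N10 = 21 − 4 = 17 weeks.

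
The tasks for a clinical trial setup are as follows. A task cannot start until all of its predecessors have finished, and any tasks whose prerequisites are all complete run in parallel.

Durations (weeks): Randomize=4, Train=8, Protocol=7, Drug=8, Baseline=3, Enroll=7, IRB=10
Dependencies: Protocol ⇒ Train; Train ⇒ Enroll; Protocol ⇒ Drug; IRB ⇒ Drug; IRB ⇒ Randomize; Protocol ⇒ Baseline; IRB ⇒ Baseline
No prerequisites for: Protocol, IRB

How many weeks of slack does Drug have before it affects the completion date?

Protocol→Train→Enroll = 7+8+7 = 22 sets the makespan at 22 weeks.
The longest chain containing Drug totals 18 weeks.
Slack of Drug = 14 − 10 = 4 weeks.

4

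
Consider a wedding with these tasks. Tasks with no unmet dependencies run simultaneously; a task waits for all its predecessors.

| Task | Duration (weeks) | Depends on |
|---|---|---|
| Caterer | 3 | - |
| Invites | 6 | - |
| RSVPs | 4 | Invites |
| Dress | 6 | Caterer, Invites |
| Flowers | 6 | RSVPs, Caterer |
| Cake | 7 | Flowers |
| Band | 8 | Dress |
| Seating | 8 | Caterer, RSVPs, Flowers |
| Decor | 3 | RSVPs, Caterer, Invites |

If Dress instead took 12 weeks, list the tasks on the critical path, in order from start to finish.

The binding path is Invites→RSVPs→Flowers→Seating = 6+4+6+8 = 24; finish at 24 weeks.
The longest path through Dress is only 20 weeks, so Dress has float 4.
Now Invites→Dress→Band = 6+12+8 = 26 is longest, so the finish becomes 26 weeks.

Invites, Dress, Band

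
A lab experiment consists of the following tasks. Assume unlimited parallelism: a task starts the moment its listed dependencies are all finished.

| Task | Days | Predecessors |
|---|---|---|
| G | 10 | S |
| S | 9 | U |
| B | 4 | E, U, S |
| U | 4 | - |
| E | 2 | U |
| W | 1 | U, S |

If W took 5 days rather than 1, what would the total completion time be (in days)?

23

As given, the longest chain is U→S→G = 4+9+10 = 23, so the finish is 23 days.
W is off the critical path — its longest chain is 14 days, giving 9 of slack.
No other chain overtakes it, so the finish is 23 days.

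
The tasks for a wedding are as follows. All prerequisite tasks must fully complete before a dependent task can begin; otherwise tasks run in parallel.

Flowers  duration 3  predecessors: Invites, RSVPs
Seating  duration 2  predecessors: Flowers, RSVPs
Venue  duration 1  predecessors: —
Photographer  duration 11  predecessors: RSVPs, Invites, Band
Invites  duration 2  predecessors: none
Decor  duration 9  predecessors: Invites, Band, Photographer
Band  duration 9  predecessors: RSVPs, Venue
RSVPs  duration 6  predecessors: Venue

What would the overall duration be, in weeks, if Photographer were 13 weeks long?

38

Actual critical path: Venue→RSVPs→Band→Photographer→Decor = 1+6+9+11+9 = 36 ⇒ 36 weeks.
Photographer lies on that path, so at 13 weeks the path becomes 38 weeks.
The critical path is still Venue→RSVPs→Band→Photographer→Decor; finish is now 38 weeks.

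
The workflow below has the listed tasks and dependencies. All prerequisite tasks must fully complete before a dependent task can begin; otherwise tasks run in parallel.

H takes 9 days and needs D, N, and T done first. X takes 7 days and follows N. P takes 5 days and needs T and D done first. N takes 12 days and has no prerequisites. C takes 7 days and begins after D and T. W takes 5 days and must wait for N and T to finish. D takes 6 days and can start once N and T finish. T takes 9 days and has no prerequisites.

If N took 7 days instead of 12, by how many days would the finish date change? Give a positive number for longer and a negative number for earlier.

-3

Critical path before the change: N→D→H = 12+6+9 = 27 giving 27 days.
N is on the critical path; changing it to 7 makes that path 22 days.
New critical path: T→D→H = 9+6+9 = 24 ⇒ 24 days.
Change in finish: 24 − 27 = -3 days.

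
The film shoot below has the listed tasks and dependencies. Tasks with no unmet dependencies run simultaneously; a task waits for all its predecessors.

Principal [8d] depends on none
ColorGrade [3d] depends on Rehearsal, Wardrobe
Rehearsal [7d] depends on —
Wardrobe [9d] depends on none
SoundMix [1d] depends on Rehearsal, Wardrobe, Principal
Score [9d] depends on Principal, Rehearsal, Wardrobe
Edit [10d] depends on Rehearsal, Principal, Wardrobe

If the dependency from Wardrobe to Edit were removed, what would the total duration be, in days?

18

Original critical path: Wardrobe→Edit = 9+10 = 19 ⇒ 19 days.
Without Wardrobe→Edit, Edit's earliest start moves from 9 to 8.
The longest chain is now Wardrobe→Score = 9+9 = 18, so the job takes 18 days.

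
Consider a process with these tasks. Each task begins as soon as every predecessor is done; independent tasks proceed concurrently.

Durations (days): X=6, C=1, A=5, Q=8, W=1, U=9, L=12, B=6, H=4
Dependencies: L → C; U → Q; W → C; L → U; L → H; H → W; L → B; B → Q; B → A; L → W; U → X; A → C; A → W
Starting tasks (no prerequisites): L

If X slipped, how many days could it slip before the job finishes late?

2

Critical path: L→U→Q = 12+9+8 = 29, so the finish is 29 days.
X finishes as early as 27 and must finish by 29.
Slack of X = 23 − 21 = 2 days.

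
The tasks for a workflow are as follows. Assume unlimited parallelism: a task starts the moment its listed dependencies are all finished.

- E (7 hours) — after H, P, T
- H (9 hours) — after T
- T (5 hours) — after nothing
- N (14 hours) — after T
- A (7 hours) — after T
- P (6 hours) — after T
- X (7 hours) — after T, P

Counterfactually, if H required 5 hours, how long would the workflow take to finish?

Actual critical path: T→H→E = 5+9+7 = 21 ⇒ 21 hours.
Since H is critical, the -4 change carries straight to that chain (now 17 hours).
Now T→N = 5+14 = 19 is longest, so the finish becomes 19 hours.

19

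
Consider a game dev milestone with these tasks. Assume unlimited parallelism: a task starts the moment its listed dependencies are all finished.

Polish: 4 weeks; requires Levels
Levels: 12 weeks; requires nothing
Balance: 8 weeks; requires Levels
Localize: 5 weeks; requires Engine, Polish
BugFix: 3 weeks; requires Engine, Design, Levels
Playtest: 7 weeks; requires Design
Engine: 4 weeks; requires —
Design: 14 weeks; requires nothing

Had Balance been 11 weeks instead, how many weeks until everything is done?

23

The binding path is Design→Playtest = 14+7 = 21; finish at 21 weeks.
The longest path through Balance is only 20 weeks, so Balance has float 1.
The binding chain switches to Levels→Balance = 12+11 = 23; finish 23 weeks.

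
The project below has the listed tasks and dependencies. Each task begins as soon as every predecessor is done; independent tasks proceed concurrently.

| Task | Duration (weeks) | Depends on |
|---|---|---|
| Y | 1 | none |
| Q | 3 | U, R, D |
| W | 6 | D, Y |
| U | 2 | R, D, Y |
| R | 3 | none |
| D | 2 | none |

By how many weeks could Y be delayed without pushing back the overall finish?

1

The longest chain is D→W = 2+6 = 8; overall finish 8 weeks.
Longest path through Y: 7 weeks (earliest finish 1, latest finish 2).
So Y can slip 2 − 1 = 1 week.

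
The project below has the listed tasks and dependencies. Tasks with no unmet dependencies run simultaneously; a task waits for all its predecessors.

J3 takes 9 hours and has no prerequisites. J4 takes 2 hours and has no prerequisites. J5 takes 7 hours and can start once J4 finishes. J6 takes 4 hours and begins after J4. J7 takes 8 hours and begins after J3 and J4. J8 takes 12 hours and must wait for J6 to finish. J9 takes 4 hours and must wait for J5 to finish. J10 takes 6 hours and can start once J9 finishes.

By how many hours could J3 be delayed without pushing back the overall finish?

Critical path: J4→J5→J9→J10 = 2+7+4+6 = 19, so the finish is 19 hours.
J3 finishes as early as 9 and must finish by 11.
So J3 can slip 11 − 9 = 2 hours.

2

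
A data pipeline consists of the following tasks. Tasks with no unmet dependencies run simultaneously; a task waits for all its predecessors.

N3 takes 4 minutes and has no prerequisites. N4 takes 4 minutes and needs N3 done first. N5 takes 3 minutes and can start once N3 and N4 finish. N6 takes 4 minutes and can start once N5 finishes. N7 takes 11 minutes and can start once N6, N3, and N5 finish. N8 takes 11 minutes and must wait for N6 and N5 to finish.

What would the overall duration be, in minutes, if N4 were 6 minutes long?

28

Actual critical path: N3→N4→N5→N6→N7 = 4+4+3+4+11 = 26 ⇒ 26 minutes.
N4 is on the critical path; changing it to 6 makes that path 28 minutes.
No other chain overtakes it, so the finish is 28 minutes.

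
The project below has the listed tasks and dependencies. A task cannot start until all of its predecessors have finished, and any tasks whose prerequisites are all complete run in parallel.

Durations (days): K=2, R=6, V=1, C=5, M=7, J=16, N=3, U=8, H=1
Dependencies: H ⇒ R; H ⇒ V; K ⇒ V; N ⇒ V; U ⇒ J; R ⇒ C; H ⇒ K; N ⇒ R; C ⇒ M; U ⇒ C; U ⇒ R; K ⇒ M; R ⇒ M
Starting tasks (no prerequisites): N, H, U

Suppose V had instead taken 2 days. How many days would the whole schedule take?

Baseline: U→R→C→M = 8+6+5+7 = 26 → 26 days.
V is off the critical path — its longest chain is 4 days, giving 22 of slack.
That remains the longest chain; total 26 days.

26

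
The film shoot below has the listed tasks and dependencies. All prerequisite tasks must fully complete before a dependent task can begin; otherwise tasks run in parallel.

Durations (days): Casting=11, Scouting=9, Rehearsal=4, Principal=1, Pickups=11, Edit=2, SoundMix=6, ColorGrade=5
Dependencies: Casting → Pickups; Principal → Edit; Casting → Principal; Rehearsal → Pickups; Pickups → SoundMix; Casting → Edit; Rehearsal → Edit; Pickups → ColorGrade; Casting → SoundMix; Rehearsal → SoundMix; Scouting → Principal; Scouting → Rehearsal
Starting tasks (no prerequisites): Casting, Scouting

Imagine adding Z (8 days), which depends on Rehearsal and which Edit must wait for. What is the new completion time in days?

Originally the film shoot takes 30 days.
With Z inserted, Edit now waits for max(Principal, Casting, Rehearsal, Z).
New critical path: Scouting→Rehearsal→Pickups→SoundMix = 9+4+11+6 = 30 ⇒ 30 days.

30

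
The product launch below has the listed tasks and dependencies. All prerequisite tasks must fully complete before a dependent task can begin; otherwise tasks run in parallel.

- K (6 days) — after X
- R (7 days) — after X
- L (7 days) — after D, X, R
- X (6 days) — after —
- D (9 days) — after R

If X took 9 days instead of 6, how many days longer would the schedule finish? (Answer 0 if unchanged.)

3

Critical path before the change: X→R→D→L = 6+7+9+7 = 29 giving 29 days.
Since X is critical, the +3 change carries straight to that chain (now 32 days).
The critical path is still X→R→D→L; finish is now 32 days.
Change in finish: 32 − 29 = +3 days.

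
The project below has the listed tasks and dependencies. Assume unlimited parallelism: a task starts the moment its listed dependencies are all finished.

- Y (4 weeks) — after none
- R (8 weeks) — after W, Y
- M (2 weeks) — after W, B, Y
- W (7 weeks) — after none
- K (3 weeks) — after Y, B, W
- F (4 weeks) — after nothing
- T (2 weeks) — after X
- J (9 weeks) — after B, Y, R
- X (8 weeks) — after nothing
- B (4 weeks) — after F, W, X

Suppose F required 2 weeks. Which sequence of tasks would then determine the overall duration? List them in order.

Actual critical path: W→R→J = 7+8+9 = 24 ⇒ 24 weeks.
F is off the critical path — its longest chain is 17 weeks, giving 7 of slack.
No other chain overtakes it, so the finish is 24 weeks.

W, R, J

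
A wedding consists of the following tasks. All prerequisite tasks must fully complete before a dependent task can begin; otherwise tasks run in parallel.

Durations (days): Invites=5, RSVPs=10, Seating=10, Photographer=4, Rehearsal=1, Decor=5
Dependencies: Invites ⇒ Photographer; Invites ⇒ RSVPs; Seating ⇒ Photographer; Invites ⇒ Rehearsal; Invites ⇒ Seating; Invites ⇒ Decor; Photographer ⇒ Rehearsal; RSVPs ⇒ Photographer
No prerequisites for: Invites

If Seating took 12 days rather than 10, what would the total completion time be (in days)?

22

Critical path before the change: Invites→Seating→Photographer→Rehearsal = 5+10+4+1 = 20 giving 20 days.
Seating lies on that path, so at 12 days the path becomes 22 days.
The critical path is still Invites→Seating→Photographer→Rehearsal; finish is now 22 days.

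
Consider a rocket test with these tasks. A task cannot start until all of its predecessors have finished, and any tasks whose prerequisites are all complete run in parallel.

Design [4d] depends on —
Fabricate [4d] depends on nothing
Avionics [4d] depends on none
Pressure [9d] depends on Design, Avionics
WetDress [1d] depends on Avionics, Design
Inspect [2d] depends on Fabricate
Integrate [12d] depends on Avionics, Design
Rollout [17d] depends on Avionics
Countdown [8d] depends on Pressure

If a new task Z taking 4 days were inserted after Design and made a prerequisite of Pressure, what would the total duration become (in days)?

25

Originally the schedule takes 21 days.
With Z inserted, Pressure now waits for max(Design, Avionics, Z).
New critical path: Design→Z→Pressure→Countdown = 4+4+9+8 = 25 ⇒ 25 days.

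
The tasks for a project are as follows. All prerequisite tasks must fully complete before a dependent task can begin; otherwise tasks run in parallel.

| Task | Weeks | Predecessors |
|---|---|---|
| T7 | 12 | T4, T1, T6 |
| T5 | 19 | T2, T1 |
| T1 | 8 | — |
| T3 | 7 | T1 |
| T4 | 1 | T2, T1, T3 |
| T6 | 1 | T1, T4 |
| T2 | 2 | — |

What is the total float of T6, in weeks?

0

Critical path: T1→T3→T4→T6→T7 = 8+7+1+1+12 = 29, so the finish is 29 weeks.
T6 finishes as early as 17 and must finish by 17.
So T6 can slip 17 − 17 = 0 weeks.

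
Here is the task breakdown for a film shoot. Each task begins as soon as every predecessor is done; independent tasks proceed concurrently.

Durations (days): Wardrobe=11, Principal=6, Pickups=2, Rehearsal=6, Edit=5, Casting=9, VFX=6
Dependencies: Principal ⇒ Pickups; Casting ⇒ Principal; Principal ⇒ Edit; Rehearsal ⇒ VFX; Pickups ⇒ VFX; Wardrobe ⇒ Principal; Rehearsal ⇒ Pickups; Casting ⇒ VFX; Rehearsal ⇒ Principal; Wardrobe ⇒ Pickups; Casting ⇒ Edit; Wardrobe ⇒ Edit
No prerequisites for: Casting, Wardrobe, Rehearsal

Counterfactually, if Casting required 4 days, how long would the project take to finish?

25

Critical path before the change: Wardrobe→Principal→Pickups→VFX = 11+6+2+6 = 25 giving 25 days.
Casting has 2 days of float (longest path through it is 23).
The critical path is still Wardrobe→Principal→Pickups→VFX; finish is now 25 days.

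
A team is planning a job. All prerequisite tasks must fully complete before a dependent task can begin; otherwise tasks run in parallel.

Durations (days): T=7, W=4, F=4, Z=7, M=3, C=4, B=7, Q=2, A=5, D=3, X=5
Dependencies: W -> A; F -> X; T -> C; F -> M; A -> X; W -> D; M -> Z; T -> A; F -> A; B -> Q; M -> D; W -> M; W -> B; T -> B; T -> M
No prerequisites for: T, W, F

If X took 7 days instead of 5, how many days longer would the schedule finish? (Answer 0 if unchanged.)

Critical path before the change: T→A→X = 7+5+5 = 17 giving 17 days.
X is on the critical path; changing it to 7 makes that path 19 days.
That remains the longest chain; total 19 days.
Change in finish: 19 − 17 = +2 days.

2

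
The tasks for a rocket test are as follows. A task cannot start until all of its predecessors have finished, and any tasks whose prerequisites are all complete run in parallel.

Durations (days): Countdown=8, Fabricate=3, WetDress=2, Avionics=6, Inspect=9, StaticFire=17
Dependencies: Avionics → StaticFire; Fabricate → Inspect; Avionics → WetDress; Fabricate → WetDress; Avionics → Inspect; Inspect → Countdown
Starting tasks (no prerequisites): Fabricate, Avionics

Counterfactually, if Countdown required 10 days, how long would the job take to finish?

Critical path before the change: Avionics→Inspect→Countdown = 6+9+8 = 23 giving 23 days.
Since Countdown is critical, the +2 change carries straight to that chain (now 25 days).
The critical path is still Avionics→Inspect→Countdown; finish is now 25 days.

25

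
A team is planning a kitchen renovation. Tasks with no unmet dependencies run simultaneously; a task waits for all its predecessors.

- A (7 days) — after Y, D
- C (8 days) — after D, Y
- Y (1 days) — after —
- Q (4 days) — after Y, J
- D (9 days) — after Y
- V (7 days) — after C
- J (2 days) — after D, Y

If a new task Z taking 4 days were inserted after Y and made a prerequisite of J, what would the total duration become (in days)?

Originally the schedule takes 25 days.
With Z inserted, J now waits for max(D, Y, Z).
New critical path: Y→D→C→V = 1+9+8+7 = 25 ⇒ 25 days.

25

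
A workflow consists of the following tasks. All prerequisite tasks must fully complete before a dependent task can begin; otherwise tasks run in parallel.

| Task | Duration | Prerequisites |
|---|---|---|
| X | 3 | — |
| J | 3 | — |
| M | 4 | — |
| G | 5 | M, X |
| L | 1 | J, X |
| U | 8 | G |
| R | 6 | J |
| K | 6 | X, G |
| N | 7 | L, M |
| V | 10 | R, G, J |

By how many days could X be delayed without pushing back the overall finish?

1

J→R→V = 3+6+10 = 19 sets the makespan at 19 days.
Longest path through X: 18 days (earliest finish 3, latest finish 4).
Float = 19 − 18 = 1.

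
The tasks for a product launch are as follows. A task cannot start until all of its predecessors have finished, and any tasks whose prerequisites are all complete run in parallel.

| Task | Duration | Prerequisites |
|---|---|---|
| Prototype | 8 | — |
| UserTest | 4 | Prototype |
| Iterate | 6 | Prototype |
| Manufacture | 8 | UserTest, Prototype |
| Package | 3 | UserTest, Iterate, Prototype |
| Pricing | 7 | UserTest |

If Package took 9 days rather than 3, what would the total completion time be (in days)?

23

Baseline: Prototype→UserTest→Manufacture = 8+4+8 = 20 → 20 days.
The longest path through Package is only 17 days, so Package has float 3.
Now Prototype→Iterate→Package = 8+6+9 = 23 is longest, so the finish becomes 23 days.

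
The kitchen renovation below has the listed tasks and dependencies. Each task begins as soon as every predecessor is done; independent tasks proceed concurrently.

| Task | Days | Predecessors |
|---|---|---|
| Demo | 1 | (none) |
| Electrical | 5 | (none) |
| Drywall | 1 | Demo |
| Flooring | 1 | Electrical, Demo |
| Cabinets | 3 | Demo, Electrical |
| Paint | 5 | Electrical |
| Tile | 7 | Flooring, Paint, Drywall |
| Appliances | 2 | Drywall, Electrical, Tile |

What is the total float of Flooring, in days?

4

The longest chain is Electrical→Paint→Tile→Appliances = 5+5+7+2 = 19; overall finish 19 days.
Longest path through Flooring: 15 days (earliest finish 6, latest finish 10).
So Flooring can slip 10 − 6 = 4 days.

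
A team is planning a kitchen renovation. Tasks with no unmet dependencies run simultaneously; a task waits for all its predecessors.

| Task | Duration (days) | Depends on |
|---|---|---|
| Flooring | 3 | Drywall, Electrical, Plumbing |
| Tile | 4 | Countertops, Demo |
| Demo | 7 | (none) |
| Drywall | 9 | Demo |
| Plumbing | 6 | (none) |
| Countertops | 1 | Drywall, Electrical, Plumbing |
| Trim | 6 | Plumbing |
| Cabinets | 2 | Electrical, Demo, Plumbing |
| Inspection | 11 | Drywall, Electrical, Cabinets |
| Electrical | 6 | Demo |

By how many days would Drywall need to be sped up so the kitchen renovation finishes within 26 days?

Current finish: 27 days; target: 26.
Drywall is on every critical path, so each day cut from Drywall cuts the finish by one (this holds down to a finish of 26).
Need 27 − 26 = 1 day off Drywall → Drywall becomes 8 days, finish becomes 26.

1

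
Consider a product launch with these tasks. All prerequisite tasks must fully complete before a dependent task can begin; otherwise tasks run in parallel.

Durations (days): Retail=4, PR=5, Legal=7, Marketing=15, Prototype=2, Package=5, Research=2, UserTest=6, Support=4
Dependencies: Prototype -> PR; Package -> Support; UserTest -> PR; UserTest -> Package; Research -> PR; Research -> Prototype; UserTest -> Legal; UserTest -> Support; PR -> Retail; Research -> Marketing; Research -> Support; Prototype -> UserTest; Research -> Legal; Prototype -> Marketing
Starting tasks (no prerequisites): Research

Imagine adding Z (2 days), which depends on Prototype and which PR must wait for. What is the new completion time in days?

19

Originally the product launch takes 19 days.
With Z inserted, PR now waits for max(Prototype, Research, UserTest, Z).
New critical path: Research→Prototype→UserTest→Package→Support = 2+2+6+5+4 = 19 ⇒ 19 days.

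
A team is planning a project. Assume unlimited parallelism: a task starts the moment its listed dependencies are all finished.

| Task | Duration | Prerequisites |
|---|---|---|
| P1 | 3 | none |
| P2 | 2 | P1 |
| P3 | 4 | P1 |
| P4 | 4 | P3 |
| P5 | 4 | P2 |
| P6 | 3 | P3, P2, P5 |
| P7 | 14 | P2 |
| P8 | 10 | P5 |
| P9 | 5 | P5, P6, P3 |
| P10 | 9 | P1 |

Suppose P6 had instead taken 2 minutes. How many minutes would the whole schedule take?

The binding path is P1→P2→P5→P8 = 3+2+4+10 = 19; finish at 19 minutes.
P6 is off the critical path — its longest chain is 17 minutes, giving 2 of slack.
That remains the longest chain; total 19 minutes.

19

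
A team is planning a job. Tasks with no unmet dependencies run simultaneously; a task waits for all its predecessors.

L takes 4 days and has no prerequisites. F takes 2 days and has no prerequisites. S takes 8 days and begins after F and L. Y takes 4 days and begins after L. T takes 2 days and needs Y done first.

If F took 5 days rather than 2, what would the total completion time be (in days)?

13

The binding path is L→S = 4+8 = 12; finish at 12 days.
F is off the critical path — its longest chain is 10 days, giving 2 of slack.
New critical path: F→S = 5+8 = 13 ⇒ 13 days.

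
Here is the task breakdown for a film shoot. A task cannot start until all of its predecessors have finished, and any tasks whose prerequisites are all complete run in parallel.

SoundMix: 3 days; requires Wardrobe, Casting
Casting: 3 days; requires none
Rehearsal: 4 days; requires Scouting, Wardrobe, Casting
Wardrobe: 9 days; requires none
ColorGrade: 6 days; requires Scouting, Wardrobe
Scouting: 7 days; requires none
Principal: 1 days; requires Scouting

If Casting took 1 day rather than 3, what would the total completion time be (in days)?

The binding path is Wardrobe→ColorGrade = 9+6 = 15; finish at 15 days.
The longest path through Casting is only 7 days, so Casting has float 8.
The critical path is still Wardrobe→ColorGrade; finish is now 15 days.

15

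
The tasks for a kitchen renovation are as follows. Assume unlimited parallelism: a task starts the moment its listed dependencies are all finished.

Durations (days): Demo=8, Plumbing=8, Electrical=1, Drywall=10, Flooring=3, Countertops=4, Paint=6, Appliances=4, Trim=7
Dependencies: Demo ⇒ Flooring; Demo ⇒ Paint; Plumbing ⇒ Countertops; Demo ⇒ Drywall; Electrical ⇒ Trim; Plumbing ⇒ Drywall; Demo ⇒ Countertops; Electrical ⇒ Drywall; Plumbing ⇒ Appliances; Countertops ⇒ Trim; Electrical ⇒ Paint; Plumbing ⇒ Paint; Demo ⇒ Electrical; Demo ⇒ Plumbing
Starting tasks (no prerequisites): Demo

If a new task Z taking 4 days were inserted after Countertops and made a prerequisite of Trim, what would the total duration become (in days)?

31

Originally the schedule takes 27 days.
With Z inserted, Trim now waits for max(Countertops, Electrical, Z).
New critical path: Demo→Plumbing→Countertops→Z→Trim = 8+8+4+4+7 = 31 ⇒ 31 days.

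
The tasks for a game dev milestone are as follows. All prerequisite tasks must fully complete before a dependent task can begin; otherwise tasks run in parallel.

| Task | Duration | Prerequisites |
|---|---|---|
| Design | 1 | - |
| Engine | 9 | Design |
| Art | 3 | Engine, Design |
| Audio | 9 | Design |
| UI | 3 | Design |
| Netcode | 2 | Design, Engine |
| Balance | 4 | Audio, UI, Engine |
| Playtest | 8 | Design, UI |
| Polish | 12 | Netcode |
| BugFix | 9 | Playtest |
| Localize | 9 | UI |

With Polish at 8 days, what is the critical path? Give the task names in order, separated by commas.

Design, UI, Playtest, BugFix

The binding path is Design→Engine→Netcode→Polish = 1+9+2+12 = 24; finish at 24 days.
Polish lies on that path, so at 8 days the path becomes 20 days.
New critical path: Design→UI→Playtest→BugFix = 1+3+8+9 = 21 ⇒ 21 days.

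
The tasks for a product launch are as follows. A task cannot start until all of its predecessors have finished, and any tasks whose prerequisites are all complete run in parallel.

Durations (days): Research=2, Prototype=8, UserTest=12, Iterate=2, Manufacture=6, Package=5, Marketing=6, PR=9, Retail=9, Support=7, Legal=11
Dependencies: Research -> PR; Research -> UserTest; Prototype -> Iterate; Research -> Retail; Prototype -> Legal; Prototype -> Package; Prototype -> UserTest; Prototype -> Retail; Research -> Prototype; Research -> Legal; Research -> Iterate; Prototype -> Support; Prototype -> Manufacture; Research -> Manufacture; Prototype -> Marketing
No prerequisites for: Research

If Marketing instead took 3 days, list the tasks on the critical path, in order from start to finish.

Actual critical path: Research→Prototype→UserTest = 2+8+12 = 22 ⇒ 22 days.
Marketing is off the critical path — its longest chain is 16 days, giving 6 of slack.
The critical path is still Research→Prototype→UserTest; finish is now 22 days.

Research, Prototype, UserTest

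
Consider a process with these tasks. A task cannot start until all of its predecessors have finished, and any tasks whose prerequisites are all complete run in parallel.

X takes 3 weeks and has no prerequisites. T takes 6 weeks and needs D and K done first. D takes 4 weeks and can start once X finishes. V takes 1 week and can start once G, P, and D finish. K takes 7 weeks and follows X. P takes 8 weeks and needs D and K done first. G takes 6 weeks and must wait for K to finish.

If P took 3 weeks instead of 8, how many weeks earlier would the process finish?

As given, the longest chain is X→K→P→V = 3+7+8+1 = 19, so the finish is 19 weeks.
P lies on that path, so at 3 weeks the path becomes 14 weeks.
New critical path: X→K→G→V = 3+7+6+1 = 17 ⇒ 17 weeks.
Change in finish: 17 − 19 = -2 weeks.

2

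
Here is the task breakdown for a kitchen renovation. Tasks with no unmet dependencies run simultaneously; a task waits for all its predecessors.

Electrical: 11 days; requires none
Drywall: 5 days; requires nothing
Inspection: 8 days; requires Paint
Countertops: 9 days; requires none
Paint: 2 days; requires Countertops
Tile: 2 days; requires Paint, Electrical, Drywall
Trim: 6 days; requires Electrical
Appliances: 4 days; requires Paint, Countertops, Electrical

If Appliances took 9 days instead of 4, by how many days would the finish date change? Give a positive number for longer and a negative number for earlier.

Actual critical path: Countertops→Paint→Inspection = 9+2+8 = 19 ⇒ 19 days.
Appliances is off the critical path — its longest chain is 15 days, giving 4 of slack.
The binding chain switches to Electrical→Appliances = 11+9 = 20; finish 20 days.
Change in finish: 20 − 19 = +1 days.

1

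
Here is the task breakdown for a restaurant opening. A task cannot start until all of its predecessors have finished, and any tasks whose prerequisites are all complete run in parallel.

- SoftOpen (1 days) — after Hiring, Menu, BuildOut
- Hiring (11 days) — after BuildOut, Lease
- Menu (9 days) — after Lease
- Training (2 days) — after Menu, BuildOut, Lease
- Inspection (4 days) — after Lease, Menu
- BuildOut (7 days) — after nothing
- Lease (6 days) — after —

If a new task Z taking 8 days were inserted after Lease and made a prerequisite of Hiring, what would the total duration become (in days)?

Originally the plan takes 19 days.
With Z inserted, Hiring now waits for max(BuildOut, Lease, Z).
New critical path: Lease→Z→Hiring→SoftOpen = 6+8+11+1 = 26 ⇒ 26 days.

26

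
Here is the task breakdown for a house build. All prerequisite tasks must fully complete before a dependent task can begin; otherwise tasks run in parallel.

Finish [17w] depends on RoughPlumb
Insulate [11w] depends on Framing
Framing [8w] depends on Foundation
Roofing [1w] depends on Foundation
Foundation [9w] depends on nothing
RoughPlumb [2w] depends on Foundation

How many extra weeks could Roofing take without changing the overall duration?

18

The longest chain is Foundation→Framing→Insulate = 9+8+11 = 28; overall finish 28 weeks.
Longest path through Roofing: 10 weeks (earliest finish 10, latest finish 28).
Slack of Roofing = 27 − 9 = 18 weeks.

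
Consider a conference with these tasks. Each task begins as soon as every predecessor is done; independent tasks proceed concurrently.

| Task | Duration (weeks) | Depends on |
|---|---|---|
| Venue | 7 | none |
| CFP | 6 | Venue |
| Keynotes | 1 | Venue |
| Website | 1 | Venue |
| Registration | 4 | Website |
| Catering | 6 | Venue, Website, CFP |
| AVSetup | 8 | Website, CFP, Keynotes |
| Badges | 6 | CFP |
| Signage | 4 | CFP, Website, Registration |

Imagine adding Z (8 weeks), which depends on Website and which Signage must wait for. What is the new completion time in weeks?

Originally the plan takes 21 weeks.
With Z inserted, Signage now waits for max(CFP, Website, Registration, Z).
New critical path: Venue→CFP→AVSetup = 7+6+8 = 21 ⇒ 21 weeks.

21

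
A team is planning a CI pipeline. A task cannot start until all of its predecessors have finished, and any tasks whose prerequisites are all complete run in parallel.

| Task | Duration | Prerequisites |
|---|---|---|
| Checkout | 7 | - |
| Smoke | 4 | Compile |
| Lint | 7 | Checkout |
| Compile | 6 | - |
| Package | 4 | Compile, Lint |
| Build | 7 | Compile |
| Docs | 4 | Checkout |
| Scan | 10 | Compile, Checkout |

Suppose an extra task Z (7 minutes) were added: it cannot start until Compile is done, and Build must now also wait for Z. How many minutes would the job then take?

20

Originally the job takes 18 minutes.
With Z inserted, Build now waits for max(Compile, Z).
New critical path: Compile→Z→Build = 6+7+7 = 20 ⇒ 20 minutes.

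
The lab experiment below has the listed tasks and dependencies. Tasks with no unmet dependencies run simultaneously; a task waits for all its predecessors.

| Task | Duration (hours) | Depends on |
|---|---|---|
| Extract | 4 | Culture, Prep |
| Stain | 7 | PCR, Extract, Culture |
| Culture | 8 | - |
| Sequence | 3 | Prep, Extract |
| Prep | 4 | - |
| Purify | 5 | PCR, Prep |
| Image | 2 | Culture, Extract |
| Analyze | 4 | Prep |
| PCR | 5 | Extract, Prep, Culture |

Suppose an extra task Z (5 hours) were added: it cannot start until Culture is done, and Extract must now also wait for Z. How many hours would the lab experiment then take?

Originally the lab experiment takes 24 hours.
With Z inserted, Extract now waits for max(Culture, Prep, Z).
New critical path: Culture→Z→Extract→PCR→Stain = 8+5+4+5+7 = 29 ⇒ 29 hours.

29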